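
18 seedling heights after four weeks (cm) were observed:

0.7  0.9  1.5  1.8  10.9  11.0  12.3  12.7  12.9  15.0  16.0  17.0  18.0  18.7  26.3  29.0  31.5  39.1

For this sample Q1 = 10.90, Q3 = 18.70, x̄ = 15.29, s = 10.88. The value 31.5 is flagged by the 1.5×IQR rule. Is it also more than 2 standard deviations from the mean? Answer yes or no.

z = (31.5 − 15.29) / 10.88 = 1.49.
|z| = 1.49 ≤ 2.

no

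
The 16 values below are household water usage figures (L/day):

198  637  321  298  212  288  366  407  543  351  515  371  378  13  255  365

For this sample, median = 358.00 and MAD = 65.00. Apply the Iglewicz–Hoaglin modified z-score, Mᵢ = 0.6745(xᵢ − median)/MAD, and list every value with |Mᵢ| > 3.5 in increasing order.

13

|Mᵢ| > 3.5 ⇔ |xᵢ − 358.00| > 3.5·65.00/0.6745 = 337.29.
So outliers lie outside [20.71, 695.29].
13: M = -3.58 → outlier.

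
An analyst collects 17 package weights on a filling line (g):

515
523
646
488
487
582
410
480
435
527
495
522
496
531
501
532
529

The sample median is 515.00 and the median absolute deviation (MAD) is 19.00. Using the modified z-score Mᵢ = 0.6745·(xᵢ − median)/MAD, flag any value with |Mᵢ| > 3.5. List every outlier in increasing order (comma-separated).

|Mᵢ| > 3.5 ⇔ |xᵢ − 515.00| > 3.5·19.00/0.6745 = 98.59.
So outliers lie outside [416.41, 613.59].
410: M = -3.73 → outlier.
646: M = 4.65 → outlier.

410, 646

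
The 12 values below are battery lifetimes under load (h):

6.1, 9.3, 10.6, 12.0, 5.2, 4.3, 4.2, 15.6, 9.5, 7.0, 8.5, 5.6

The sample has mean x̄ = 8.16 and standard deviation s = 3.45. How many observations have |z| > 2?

1

Cutoffs: x̄ ± 2s = [1.26, 15.06].
Outside the cutoffs: 15.6.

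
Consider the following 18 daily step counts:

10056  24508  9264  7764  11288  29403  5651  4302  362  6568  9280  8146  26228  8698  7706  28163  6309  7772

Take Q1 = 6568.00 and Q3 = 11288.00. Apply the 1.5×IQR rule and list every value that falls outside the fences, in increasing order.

IQR = Q3 − Q1 = 11288.00 − 6568.00 = 4720.00.
Lower fence = Q1 − 1.5·IQR = 6568.00 − 7080.00 = -512.00.
Upper fence = Q3 + 1.5·IQR = 11288.00 + 7080.00 = 18368.00.
24508 > 18368.00 → outlier.
26228 > 18368.00 → outlier.
28163 > 18368.00 → outlier.
29403 > 18368.00 → outlier.
All remaining values lie within [-512.00, 18368.00].

24508, 26228, 28163, 29403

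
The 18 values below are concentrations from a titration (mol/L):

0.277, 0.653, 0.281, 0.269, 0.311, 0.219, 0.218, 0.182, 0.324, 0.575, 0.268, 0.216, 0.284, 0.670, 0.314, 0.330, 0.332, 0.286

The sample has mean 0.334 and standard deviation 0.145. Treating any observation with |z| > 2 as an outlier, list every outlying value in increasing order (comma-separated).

Cutoffs at x̄ ± 2s: 0.334 ± 2·0.145 = [0.044, 0.624].
0.653: z = 2.20, |z| > 2 → outlier.
0.670: z = 2.32, |z| > 2 → outlier.
Every other value lies within [0.044, 0.624].

0.653, 0.670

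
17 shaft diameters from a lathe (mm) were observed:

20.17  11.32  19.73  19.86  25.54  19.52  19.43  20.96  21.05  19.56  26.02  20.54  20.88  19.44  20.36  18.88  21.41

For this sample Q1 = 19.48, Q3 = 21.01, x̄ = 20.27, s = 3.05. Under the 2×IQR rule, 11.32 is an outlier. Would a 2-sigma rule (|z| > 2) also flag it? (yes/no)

z = (11.32 − 20.27) / 3.05 = -2.93.
|z| = 2.93 > 2.

yes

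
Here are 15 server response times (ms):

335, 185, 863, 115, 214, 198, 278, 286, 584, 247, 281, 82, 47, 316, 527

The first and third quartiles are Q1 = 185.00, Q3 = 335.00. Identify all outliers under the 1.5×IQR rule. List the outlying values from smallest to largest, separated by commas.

584, 863

IQR = Q3 − Q1 = 335.00 − 185.00 = 150.00.
Lower fence = Q1 − 1.5·IQR = 185.00 − 225.00 = -40.00.
Upper fence = Q3 + 1.5·IQR = 335.00 + 225.00 = 560.00.
584 > 560.00 → outlier.
863 > 560.00 → outlier.
All remaining values lie within [-40.00, 560.00].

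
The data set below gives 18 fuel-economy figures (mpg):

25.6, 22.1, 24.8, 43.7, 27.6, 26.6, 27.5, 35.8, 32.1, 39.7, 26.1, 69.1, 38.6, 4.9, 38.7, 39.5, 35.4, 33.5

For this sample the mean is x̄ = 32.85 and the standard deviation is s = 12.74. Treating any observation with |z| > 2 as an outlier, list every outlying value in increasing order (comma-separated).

4.9, 69.1

Cutoffs at x̄ ± 2s: 32.85 ± 2·12.74 = [7.37, 58.33].
4.9: z = -2.19, |z| > 2 → outlier.
69.1: z = 2.85, |z| > 2 → outlier.
Every other value lies within [7.37, 58.33].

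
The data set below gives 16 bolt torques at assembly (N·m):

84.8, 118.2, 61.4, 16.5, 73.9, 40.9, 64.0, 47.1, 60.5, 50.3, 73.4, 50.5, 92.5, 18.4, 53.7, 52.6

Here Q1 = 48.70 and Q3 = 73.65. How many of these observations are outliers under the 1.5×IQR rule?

IQR = 24.95; fences at 48.70 − 37.425 = 11.275 and 73.65 + 37.425 = 111.075.
Outside the cutoffs: 118.2.

1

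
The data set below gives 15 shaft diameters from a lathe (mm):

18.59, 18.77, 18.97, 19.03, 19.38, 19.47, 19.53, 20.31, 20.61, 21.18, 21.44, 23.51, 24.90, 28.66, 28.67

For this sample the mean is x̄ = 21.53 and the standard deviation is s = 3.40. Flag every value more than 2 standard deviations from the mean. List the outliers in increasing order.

28.66, 28.67

Cutoffs at x̄ ± 2s: 21.53 ± 2·3.40 = [14.73, 28.33].
28.66: z = 2.10, |z| > 2 → outlier.
28.67: z = 2.10, |z| > 2 → outlier.
Every other value lies within [14.73, 28.33].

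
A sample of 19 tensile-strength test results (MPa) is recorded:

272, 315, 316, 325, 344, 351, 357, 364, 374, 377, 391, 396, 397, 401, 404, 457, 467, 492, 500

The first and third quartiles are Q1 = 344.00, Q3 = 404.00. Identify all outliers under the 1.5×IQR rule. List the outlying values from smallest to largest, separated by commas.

500

IQR = Q3 − Q1 = 404.00 − 344.00 = 60.00.
Lower fence = Q1 − 1.5·IQR = 344.00 − 90.00 = 254.00.
Upper fence = Q3 + 1.5·IQR = 404.00 + 90.00 = 494.00.
500 > 494.00 → outlier.
All remaining values lie within [254.00, 494.00].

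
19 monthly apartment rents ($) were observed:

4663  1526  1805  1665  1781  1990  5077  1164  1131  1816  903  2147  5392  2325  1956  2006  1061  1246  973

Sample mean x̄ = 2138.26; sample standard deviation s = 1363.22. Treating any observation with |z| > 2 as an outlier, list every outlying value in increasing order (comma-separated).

Cutoffs at x̄ ± 2s: 2138.26 ± 2·1363.22 = [-588.18, 4864.70].
5077: z = 2.16, |z| > 2 → outlier.
5392: z = 2.39, |z| > 2 → outlier.
Every other value lies within [-588.18, 4864.70].

5077, 5392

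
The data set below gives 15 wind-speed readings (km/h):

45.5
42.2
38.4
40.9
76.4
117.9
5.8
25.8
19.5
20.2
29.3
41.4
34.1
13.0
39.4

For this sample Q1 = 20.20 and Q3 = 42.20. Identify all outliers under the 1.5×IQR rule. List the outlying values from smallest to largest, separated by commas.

76.4, 117.9

IQR = Q3 − Q1 = 42.20 − 20.20 = 22.00.
Lower fence = Q1 − 1.5·IQR = 20.20 − 33.00 = -12.80.
Upper fence = Q3 + 1.5·IQR = 42.20 + 33.00 = 75.20.
76.4 > 75.20 → outlier.
117.9 > 75.20 → outlier.
All remaining values lie within [-12.80, 75.20].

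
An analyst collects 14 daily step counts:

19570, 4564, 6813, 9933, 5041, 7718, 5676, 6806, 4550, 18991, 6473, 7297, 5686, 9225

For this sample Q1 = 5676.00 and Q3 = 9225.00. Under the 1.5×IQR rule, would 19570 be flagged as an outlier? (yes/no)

yes

IQR = Q3 − Q1 = 9225.00 − 5676.00 = 3549.00.
Lower fence = Q1 − 1.5·IQR = 5676.00 − 5323.50 = 352.50.
Upper fence = Q3 + 1.5·IQR = 9225.00 + 5323.50 = 14548.50.
19570 lies above the upper fence.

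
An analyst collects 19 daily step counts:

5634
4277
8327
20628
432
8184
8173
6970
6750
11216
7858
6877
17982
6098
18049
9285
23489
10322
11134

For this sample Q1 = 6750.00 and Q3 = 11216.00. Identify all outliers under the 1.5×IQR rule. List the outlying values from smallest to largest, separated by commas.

17982, 18049, 20628, 23489

IQR = Q3 − Q1 = 11216.00 − 6750.00 = 4466.00.
Lower fence = Q1 − 1.5·IQR = 6750.00 − 6699.00 = 51.00.
Upper fence = Q3 + 1.5·IQR = 11216.00 + 6699.00 = 17915.00.
17982 > 17915.00 → outlier.
18049 > 17915.00 → outlier.
20628 > 17915.00 → outlier.
23489 > 17915.00 → outlier.
All remaining values lie within [51.00, 17915.00].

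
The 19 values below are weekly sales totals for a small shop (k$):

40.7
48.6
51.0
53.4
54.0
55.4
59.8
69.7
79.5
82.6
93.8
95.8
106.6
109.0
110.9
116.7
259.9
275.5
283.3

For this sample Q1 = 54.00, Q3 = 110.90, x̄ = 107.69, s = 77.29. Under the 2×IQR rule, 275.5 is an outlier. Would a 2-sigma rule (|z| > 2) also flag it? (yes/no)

yes

z = (275.5 − 107.69) / 77.29 = 2.17.
|z| = 2.17 > 2.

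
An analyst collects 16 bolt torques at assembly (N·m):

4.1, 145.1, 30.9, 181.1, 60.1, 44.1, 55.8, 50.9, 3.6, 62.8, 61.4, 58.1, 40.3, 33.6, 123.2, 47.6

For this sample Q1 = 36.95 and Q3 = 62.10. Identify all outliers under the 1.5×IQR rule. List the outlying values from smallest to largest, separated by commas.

123.2, 145.1, 181.1

IQR = Q3 − Q1 = 62.10 − 36.95 = 25.15.
Lower fence = Q1 − 1.5·IQR = 36.95 − 37.725 = -0.775.
Upper fence = Q3 + 1.5·IQR = 62.10 + 37.725 = 99.825.
123.2 > 99.825 → outlier.
145.1 > 99.825 → outlier.
181.1 > 99.825 → outlier.
All remaining values lie within [-0.775, 99.825].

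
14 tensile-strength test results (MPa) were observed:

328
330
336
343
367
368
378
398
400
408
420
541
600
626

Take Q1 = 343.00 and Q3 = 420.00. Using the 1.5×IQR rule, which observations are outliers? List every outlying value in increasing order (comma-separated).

541, 600, 626

IQR = Q3 − Q1 = 420.00 − 343.00 = 77.00.
Lower fence = Q1 − 1.5·IQR = 343.00 − 115.50 = 227.50.
Upper fence = Q3 + 1.5·IQR = 420.00 + 115.50 = 535.50.
541 > 535.50 → outlier.
600 > 535.50 → outlier.
626 > 535.50 → outlier.
All remaining values lie within [227.50, 535.50].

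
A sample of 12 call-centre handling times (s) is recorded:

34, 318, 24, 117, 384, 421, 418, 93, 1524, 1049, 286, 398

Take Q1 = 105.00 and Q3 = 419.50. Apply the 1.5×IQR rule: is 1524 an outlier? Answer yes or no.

IQR = Q3 − Q1 = 419.50 − 105.00 = 314.50.
Lower fence = Q1 − 1.5·IQR = 105.00 − 471.75 = -366.75.
Upper fence = Q3 + 1.5·IQR = 419.50 + 471.75 = 891.25.
1524 lies above the upper fence.

yes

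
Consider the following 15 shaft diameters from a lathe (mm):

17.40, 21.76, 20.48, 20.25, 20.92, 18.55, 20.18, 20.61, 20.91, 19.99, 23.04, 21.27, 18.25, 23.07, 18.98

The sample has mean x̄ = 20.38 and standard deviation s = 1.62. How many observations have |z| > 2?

Cutoffs: x̄ ± 2s = [17.14, 23.62].
Every value lies within the cutoffs.

0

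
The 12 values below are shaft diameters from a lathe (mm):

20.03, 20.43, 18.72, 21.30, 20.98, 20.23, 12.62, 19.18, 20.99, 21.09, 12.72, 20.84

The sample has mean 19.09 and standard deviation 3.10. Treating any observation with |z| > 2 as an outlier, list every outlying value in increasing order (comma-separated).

Cutoffs at x̄ ± 2s: 19.09 ± 2·3.10 = [12.89, 25.29].
12.62: z = -2.09, |z| > 2 → outlier.
12.72: z = -2.05, |z| > 2 → outlier.
Every other value lies within [12.89, 25.29].

12.62, 12.72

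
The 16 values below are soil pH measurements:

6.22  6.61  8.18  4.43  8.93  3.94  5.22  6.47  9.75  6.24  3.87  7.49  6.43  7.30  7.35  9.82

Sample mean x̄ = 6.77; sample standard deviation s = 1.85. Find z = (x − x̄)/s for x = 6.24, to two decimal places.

z = (6.24 − 6.77) / 1.85 = -0.29.

-0.29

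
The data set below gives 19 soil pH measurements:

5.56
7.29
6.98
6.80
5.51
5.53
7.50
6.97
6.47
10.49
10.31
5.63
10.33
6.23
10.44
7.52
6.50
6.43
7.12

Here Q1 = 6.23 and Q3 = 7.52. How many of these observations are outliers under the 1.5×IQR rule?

IQR = 1.29; fences at 6.23 − 1.935 = 4.295 and 7.52 + 1.935 = 9.455.
Outside the cutoffs: 10.31, 10.33, 10.44, 10.49.

4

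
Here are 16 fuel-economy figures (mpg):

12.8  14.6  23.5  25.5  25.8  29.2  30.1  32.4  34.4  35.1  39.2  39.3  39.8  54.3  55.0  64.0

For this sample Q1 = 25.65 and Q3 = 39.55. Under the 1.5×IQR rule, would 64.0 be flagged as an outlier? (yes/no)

IQR = Q3 − Q1 = 39.55 − 25.65 = 13.90.
Lower fence = Q1 − 1.5·IQR = 25.65 − 20.85 = 4.80.
Upper fence = Q3 + 1.5·IQR = 39.55 + 20.85 = 60.40.
64.0 lies above the upper fence.

yes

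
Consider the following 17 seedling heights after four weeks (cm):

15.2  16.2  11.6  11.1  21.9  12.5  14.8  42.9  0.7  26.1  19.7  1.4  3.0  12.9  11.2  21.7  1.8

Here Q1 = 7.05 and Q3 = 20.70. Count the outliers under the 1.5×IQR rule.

1

IQR = 13.65; fences at 7.05 − 20.475 = -13.425 and 20.70 + 20.475 = 41.175.
Outside the cutoffs: 42.9.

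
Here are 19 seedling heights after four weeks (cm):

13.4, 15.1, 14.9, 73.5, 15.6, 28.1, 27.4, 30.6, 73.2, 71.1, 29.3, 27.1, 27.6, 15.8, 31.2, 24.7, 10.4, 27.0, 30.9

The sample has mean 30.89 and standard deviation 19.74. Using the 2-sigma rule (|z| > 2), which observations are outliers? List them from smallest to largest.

Cutoffs at x̄ ± 2s: 30.89 ± 2·19.74 = [-8.59, 70.37].
71.1: z = 2.04, |z| > 2 → outlier.
73.2: z = 2.14, |z| > 2 → outlier.
73.5: z = 2.16, |z| > 2 → outlier.
Every other value lies within [-8.59, 70.37].

71.1, 73.2, 73.5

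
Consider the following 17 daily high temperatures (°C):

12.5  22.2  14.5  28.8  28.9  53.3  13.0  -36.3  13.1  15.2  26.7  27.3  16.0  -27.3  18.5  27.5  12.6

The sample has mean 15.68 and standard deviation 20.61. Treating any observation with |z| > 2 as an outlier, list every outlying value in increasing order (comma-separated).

-36.3, -27.3

Cutoffs at x̄ ± 2s: 15.68 ± 2·20.61 = [-25.54, 56.90].
-36.3: z = -2.52, |z| > 2 → outlier.
-27.3: z = -2.09, |z| > 2 → outlier.
Every other value lies within [-25.54, 56.90].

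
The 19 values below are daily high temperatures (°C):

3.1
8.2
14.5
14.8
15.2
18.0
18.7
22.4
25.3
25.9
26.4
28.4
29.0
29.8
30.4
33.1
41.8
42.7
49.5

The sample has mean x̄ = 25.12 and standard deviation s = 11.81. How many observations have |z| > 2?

Cutoffs: x̄ ± 2s = [1.50, 48.74].
Outside the cutoffs: 49.5.

1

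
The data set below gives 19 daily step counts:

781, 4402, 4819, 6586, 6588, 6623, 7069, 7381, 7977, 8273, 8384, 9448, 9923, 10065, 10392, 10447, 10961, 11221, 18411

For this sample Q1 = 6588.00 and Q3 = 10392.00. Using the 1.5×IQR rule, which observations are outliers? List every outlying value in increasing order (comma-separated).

781, 18411

IQR = Q3 − Q1 = 10392.00 − 6588.00 = 3804.00.
Lower fence = Q1 − 1.5·IQR = 6588.00 − 5706.00 = 882.00.
Upper fence = Q3 + 1.5·IQR = 10392.00 + 5706.00 = 16098.00.
781 < 882.00 → outlier.
18411 > 16098.00 → outlier.
All remaining values lie within [882.00, 16098.00].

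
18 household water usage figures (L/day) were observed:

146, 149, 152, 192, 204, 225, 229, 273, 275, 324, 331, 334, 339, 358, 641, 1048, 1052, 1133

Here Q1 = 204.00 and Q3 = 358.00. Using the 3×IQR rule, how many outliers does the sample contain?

IQR = 154.00; fences at 204.00 − 462.00 = -258.00 and 358.00 + 462.00 = 820.00.
Outside the cutoffs: 1048, 1052, 1133.

3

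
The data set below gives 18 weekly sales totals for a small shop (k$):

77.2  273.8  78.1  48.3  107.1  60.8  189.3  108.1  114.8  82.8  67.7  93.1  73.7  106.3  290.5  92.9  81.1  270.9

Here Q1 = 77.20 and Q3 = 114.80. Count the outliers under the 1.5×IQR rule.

4

IQR = 37.60; fences at 77.20 − 56.40 = 20.80 and 114.80 + 56.40 = 171.20.
Outside the cutoffs: 189.3, 270.9, 273.8, 290.5.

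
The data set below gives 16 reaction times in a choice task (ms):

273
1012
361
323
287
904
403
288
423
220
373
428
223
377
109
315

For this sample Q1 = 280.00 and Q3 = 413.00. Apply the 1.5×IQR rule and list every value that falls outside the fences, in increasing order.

IQR = Q3 − Q1 = 413.00 − 280.00 = 133.00.
Lower fence = Q1 − 1.5·IQR = 280.00 − 199.50 = 80.50.
Upper fence = Q3 + 1.5·IQR = 413.00 + 199.50 = 612.50.
904 > 612.50 → outlier.
1012 > 612.50 → outlier.
All remaining values lie within [80.50, 612.50].

904, 1012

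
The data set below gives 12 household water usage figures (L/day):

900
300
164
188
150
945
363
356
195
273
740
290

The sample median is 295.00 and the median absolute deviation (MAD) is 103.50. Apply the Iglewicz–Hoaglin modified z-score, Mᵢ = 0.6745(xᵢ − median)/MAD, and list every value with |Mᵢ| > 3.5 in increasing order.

|Mᵢ| > 3.5 ⇔ |xᵢ − 295.00| > 3.5·103.50/0.6745 = 537.06.
So outliers lie outside [-242.06, 832.06].
900: M = 3.94 → outlier.
945: M = 4.24 → outlier.

900, 945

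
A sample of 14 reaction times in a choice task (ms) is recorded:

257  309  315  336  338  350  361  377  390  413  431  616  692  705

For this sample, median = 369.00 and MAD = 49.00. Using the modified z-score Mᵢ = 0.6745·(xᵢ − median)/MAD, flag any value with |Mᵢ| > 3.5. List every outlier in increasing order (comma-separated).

692, 705

|Mᵢ| > 3.5 ⇔ |xᵢ − 369.00| > 3.5·49.00/0.6745 = 254.26.
So outliers lie outside [114.74, 623.26].
692: M = 4.45 → outlier.
705: M = 4.63 → outlier.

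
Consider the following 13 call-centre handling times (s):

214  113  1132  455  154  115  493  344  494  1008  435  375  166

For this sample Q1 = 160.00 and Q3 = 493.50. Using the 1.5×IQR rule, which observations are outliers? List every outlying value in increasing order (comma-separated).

1008, 1132

IQR = Q3 − Q1 = 493.50 − 160.00 = 333.50.
Lower fence = Q1 − 1.5·IQR = 160.00 − 500.25 = -340.25.
Upper fence = Q3 + 1.5·IQR = 493.50 + 500.25 = 993.75.
1008 > 993.75 → outlier.
1132 > 993.75 → outlier.
All remaining values lie within [-340.25, 993.75].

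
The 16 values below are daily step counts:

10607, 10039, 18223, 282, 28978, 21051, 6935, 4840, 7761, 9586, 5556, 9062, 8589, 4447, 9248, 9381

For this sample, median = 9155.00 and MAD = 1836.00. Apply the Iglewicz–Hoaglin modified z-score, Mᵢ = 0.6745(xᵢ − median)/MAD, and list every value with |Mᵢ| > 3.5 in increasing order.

21051, 28978

|Mᵢ| > 3.5 ⇔ |xᵢ − 9155.00| > 3.5·1836.00/0.6745 = 9527.06.
So outliers lie outside [-372.06, 18682.06].
21051: M = 4.37 → outlier.
28978: M = 7.28 → outlier.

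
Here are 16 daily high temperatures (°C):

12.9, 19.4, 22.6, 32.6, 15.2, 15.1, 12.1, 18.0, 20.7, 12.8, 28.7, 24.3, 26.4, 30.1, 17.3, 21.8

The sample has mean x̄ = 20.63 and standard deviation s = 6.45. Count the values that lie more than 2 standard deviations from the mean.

Cutoffs: x̄ ± 2s = [7.73, 33.53].
Every value lies within the cutoffs.

0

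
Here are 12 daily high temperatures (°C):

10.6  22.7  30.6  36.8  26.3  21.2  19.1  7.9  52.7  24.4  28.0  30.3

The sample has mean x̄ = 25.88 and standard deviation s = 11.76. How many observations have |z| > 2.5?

Cutoffs: x̄ ± 2.5s = [-3.52, 55.28].
Every value lies within the cutoffs.

0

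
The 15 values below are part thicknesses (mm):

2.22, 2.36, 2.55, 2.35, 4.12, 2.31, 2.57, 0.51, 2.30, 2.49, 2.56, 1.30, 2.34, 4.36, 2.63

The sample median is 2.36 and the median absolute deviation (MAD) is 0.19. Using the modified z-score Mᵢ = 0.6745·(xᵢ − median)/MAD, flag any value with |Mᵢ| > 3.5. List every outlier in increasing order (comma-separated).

|Mᵢ| > 3.5 ⇔ |xᵢ − 2.36| > 3.5·0.19/0.6745 = 0.99.
So outliers lie outside [1.37, 3.35].
0.51: M = -6.57 → outlier.
1.30: M = -3.76 → outlier.
4.12: M = 6.25 → outlier.
4.36: M = 7.10 → outlier.

0.51, 1.30, 4.12, 4.36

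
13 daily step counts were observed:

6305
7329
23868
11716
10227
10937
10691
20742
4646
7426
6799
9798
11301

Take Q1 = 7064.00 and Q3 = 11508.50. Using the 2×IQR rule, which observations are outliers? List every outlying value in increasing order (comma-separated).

IQR = Q3 − Q1 = 11508.50 − 7064.00 = 4444.50.
Lower fence = Q1 − 2·IQR = 7064.00 − 8889.00 = -1825.00.
Upper fence = Q3 + 2·IQR = 11508.50 + 8889.00 = 20397.50.
20742 > 20397.50 → outlier.
23868 > 20397.50 → outlier.
All remaining values lie within [-1825.00, 20397.50].

20742, 23868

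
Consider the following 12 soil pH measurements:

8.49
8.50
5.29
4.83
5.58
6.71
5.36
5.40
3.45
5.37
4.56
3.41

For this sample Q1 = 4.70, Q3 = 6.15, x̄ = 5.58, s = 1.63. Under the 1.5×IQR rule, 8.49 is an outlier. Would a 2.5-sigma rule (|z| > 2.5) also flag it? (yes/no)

z = (8.49 − 5.58) / 1.63 = 1.79.
|z| = 1.79 ≤ 2.5.

no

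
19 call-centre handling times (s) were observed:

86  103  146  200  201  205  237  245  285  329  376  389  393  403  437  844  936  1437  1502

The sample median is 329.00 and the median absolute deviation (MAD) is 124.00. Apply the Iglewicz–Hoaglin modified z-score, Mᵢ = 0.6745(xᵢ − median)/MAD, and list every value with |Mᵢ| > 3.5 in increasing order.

|Mᵢ| > 3.5 ⇔ |xᵢ − 329.00| > 3.5·124.00/0.6745 = 643.44.
So outliers lie outside [-314.44, 972.44].
1437: M = 6.03 → outlier.
1502: M = 6.38 → outlier.

1437, 1502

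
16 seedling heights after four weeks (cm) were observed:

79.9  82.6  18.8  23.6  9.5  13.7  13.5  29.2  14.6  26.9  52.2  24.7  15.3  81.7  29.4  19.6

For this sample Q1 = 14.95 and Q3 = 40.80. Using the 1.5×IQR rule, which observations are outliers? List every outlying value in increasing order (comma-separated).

79.9, 81.7, 82.6

IQR = Q3 − Q1 = 40.80 − 14.95 = 25.85.
Lower fence = Q1 − 1.5·IQR = 14.95 − 38.775 = -23.825.
Upper fence = Q3 + 1.5·IQR = 40.80 + 38.775 = 79.575.
79.9 > 79.575 → outlier.
81.7 > 79.575 → outlier.
82.6 > 79.575 → outlier.
All remaining values lie within [-23.825, 79.575].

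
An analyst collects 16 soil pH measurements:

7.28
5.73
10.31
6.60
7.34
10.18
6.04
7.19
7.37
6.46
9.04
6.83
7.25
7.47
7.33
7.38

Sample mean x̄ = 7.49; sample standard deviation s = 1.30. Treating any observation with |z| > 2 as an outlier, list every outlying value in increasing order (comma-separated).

10.18, 10.31

Cutoffs at x̄ ± 2s: 7.49 ± 2·1.30 = [4.89, 10.09].
10.18: z = 2.07, |z| > 2 → outlier.
10.31: z = 2.17, |z| > 2 → outlier.
Every other value lies within [4.89, 10.09].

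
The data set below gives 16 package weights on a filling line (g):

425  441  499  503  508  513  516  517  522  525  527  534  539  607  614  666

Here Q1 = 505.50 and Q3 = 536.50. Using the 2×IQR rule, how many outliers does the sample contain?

IQR = 31.00; fences at 505.50 − 62.00 = 443.50 and 536.50 + 62.00 = 598.50.
Outside the cutoffs: 425, 441, 607, 614, 666.

5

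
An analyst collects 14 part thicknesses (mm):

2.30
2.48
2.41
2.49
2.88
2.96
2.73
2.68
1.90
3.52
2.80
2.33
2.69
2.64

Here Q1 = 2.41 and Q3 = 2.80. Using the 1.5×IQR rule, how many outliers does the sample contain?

1

IQR = 0.39; fences at 2.41 − 0.585 = 1.825 and 2.80 + 0.585 = 3.385.
Outside the cutoffs: 3.52.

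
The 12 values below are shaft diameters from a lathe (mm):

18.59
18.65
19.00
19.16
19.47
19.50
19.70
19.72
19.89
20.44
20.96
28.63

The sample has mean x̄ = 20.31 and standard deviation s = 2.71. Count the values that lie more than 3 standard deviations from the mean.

Cutoffs: x̄ ± 3s = [12.18, 28.44].
Outside the cutoffs: 28.63.

1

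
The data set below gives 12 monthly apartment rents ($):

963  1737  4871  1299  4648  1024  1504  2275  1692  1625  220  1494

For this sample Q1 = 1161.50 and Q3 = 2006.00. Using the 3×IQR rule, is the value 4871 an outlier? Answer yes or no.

yes

IQR = Q3 − Q1 = 2006.00 − 1161.50 = 844.50.
Lower fence = Q1 − 3·IQR = 1161.50 − 2533.50 = -1372.00.
Upper fence = Q3 + 3·IQR = 2006.00 + 2533.50 = 4539.50.
4871 lies above the upper fence.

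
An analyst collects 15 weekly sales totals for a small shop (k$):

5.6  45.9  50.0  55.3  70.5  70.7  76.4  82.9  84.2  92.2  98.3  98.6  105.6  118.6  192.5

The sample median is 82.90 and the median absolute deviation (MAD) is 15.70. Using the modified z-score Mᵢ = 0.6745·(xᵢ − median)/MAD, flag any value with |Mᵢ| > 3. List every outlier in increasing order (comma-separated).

5.6, 192.5

|Mᵢ| > 3 ⇔ |xᵢ − 82.90| > 3·15.70/0.6745 = 69.83.
So outliers lie outside [13.07, 152.73].
5.6: M = -3.32 → outlier.
192.5: M = 4.71 → outlier.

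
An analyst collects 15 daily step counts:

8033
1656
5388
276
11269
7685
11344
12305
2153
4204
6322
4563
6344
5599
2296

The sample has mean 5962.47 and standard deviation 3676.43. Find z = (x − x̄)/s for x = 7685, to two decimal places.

0.47

z = (7685 − 5962.47) / 3676.43 = 0.47.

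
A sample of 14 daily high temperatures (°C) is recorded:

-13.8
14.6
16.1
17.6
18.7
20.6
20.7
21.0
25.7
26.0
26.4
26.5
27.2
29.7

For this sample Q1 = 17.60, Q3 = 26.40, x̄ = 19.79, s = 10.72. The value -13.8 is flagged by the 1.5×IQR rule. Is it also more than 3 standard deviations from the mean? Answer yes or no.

z = (-13.8 − 19.79) / 10.72 = -3.13.
|z| = 3.13 > 3.

yes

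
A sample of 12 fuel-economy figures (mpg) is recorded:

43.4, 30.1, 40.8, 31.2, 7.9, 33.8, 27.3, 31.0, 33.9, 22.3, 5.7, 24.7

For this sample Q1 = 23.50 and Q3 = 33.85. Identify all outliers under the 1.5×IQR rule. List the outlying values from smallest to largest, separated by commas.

5.7, 7.9

IQR = Q3 − Q1 = 33.85 − 23.50 = 10.35.
Lower fence = Q1 − 1.5·IQR = 23.50 − 15.525 = 7.975.
Upper fence = Q3 + 1.5·IQR = 33.85 + 15.525 = 49.375.
5.7 < 7.975 → outlier.
7.9 < 7.975 → outlier.
All remaining values lie within [7.975, 49.375].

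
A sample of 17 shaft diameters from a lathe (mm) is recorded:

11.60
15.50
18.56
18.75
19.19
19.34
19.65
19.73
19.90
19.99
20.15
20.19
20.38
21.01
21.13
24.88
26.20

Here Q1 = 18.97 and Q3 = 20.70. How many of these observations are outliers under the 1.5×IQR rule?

4

IQR = 1.73; fences at 18.97 − 2.595 = 16.375 and 20.70 + 2.595 = 23.295.
Outside the cutoffs: 11.60, 15.50, 24.88, 26.20.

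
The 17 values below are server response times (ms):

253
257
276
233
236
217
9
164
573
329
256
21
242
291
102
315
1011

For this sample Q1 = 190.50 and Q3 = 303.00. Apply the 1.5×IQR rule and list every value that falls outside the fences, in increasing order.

IQR = Q3 − Q1 = 303.00 − 190.50 = 112.50.
Lower fence = Q1 − 1.5·IQR = 190.50 − 168.75 = 21.75.
Upper fence = Q3 + 1.5·IQR = 303.00 + 168.75 = 471.75.
9 < 21.75 → outlier.
21 < 21.75 → outlier.
573 > 471.75 → outlier.
1011 > 471.75 → outlier.
All remaining values lie within [21.75, 471.75].

9, 21, 573, 1011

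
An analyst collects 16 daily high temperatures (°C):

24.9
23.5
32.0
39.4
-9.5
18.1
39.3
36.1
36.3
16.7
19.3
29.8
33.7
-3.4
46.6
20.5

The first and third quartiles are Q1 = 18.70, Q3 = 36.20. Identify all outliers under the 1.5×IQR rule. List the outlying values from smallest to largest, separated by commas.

IQR = Q3 − Q1 = 36.20 − 18.70 = 17.50.
Lower fence = Q1 − 1.5·IQR = 18.70 − 26.25 = -7.55.
Upper fence = Q3 + 1.5·IQR = 36.20 + 26.25 = 62.45.
-9.5 < -7.55 → outlier.
All remaining values lie within [-7.55, 62.45].

-9.5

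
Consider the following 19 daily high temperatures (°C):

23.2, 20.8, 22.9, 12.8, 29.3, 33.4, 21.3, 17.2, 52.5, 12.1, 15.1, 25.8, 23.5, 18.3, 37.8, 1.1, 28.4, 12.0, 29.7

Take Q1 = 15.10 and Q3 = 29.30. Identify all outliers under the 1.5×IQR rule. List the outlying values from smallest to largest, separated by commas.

52.5

IQR = Q3 − Q1 = 29.30 − 15.10 = 14.20.
Lower fence = Q1 − 1.5·IQR = 15.10 − 21.30 = -6.20.
Upper fence = Q3 + 1.5·IQR = 29.30 + 21.30 = 50.60.
52.5 > 50.60 → outlier.
All remaining values lie within [-6.20, 50.60].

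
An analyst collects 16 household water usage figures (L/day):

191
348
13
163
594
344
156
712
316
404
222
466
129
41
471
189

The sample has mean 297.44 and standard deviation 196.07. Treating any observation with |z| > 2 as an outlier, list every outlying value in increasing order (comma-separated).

712

Cutoffs at x̄ ± 2s: 297.44 ± 2·196.07 = [-94.70, 689.58].
712: z = 2.11, |z| > 2 → outlier.
Every other value lies within [-94.70, 689.58].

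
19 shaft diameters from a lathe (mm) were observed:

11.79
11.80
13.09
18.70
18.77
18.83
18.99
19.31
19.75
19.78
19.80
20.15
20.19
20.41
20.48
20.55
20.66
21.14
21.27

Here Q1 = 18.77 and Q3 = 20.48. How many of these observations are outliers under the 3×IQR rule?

3

IQR = 1.71; fences at 18.77 − 5.13 = 13.64 and 20.48 + 5.13 = 25.61.
Outside the cutoffs: 11.79, 11.80, 13.09.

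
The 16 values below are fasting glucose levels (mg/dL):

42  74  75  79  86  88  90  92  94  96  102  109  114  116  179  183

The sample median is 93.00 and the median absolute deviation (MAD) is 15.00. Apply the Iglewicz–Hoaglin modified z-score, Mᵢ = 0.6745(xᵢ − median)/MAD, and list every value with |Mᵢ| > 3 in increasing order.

|Mᵢ| > 3 ⇔ |xᵢ − 93.00| > 3·15.00/0.6745 = 66.72.
So outliers lie outside [26.28, 159.72].
179: M = 3.87 → outlier.
183: M = 4.05 → outlier.

179, 183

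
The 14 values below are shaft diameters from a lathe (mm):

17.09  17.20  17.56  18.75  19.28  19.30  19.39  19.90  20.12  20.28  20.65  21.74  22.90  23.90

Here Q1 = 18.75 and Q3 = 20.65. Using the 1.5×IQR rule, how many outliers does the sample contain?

IQR = 1.90; fences at 18.75 − 2.85 = 15.90 and 20.65 + 2.85 = 23.50.
Outside the cutoffs: 23.90.

1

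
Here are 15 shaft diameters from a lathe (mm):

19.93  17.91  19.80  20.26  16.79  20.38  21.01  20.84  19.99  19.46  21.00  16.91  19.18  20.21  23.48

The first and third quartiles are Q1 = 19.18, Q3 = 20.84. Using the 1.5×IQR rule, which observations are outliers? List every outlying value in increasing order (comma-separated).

IQR = Q3 − Q1 = 20.84 − 19.18 = 1.66.
Lower fence = Q1 − 1.5·IQR = 19.18 − 2.49 = 16.69.
Upper fence = Q3 + 1.5·IQR = 20.84 + 2.49 = 23.33.
23.48 > 23.33 → outlier.
All remaining values lie within [16.69, 23.33].

23.48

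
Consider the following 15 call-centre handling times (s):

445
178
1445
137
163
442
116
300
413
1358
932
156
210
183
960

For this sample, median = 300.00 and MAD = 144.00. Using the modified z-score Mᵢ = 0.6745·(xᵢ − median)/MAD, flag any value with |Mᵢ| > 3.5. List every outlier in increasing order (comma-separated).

|Mᵢ| > 3.5 ⇔ |xᵢ − 300.00| > 3.5·144.00/0.6745 = 747.22.
So outliers lie outside [-447.22, 1047.22].
1358: M = 4.96 → outlier.
1445: M = 5.36 → outlier.

1358, 1445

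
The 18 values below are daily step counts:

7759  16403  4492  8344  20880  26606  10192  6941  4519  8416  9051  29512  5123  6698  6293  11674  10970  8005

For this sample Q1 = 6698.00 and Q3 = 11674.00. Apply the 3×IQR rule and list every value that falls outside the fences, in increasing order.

IQR = Q3 − Q1 = 11674.00 − 6698.00 = 4976.00.
Lower fence = Q1 − 3·IQR = 6698.00 − 14928.00 = -8230.00.
Upper fence = Q3 + 3·IQR = 11674.00 + 14928.00 = 26602.00.
26606 > 26602.00 → outlier.
29512 > 26602.00 → outlier.
All remaining values lie within [-8230.00, 26602.00].

26606, 29512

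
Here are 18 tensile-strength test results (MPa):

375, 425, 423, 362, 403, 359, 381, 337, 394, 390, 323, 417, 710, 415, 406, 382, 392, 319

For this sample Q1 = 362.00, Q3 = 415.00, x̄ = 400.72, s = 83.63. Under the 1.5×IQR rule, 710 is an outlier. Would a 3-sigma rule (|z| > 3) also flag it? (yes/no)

z = (710 − 400.72) / 83.63 = 3.70.
|z| = 3.70 > 3.

yes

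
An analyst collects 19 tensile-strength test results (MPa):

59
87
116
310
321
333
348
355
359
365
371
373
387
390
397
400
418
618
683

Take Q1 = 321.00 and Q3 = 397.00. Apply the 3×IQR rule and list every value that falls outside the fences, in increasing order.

59, 87, 683

IQR = Q3 − Q1 = 397.00 − 321.00 = 76.00.
Lower fence = Q1 − 3·IQR = 321.00 − 228.00 = 93.00.
Upper fence = Q3 + 3·IQR = 397.00 + 228.00 = 625.00.
59 < 93.00 → outlier.
87 < 93.00 → outlier.
683 > 625.00 → outlier.
All remaining values lie within [93.00, 625.00].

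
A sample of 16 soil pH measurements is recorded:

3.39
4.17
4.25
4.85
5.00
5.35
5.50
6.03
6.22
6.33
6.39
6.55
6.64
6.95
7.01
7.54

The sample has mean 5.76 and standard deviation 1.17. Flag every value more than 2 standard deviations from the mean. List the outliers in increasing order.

Cutoffs at x̄ ± 2s: 5.76 ± 2·1.17 = [3.42, 8.10].
3.39: z = -2.03, |z| > 2 → outlier.
Every other value lies within [3.42, 8.10].

3.39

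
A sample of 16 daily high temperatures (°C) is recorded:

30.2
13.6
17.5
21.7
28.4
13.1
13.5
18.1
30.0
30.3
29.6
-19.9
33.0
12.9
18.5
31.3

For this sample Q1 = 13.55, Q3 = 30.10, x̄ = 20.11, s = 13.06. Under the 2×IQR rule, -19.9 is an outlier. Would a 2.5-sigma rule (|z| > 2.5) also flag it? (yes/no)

yes

z = (-19.9 − 20.11) / 13.06 = -3.06.
|z| = 3.06 > 2.5.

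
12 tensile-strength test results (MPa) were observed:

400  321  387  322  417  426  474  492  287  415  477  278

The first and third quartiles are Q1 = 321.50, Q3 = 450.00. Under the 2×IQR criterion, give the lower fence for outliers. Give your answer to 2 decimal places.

64.50

IQR = Q3 − Q1 = 450.00 − 321.50 = 128.50.
Lower fence = Q1 − 2·IQR = 321.50 − 257.00 = 64.50.
Upper fence = Q3 + 2·IQR = 450.00 + 257.00 = 707.00.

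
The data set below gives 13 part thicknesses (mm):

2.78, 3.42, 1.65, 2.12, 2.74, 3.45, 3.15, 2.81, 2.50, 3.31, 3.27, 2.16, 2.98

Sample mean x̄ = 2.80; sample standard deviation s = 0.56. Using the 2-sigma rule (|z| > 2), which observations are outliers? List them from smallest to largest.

1.65

Cutoffs at x̄ ± 2s: 2.80 ± 2·0.56 = [1.68, 3.92].
1.65: z = -2.05, |z| > 2 → outlier.
Every other value lies within [1.68, 3.92].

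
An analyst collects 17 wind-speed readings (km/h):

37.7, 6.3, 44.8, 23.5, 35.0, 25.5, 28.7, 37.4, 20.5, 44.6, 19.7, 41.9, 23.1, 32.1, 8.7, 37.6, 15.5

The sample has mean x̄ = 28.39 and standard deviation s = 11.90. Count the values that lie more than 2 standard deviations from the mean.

Cutoffs: x̄ ± 2s = [4.59, 52.19].
Every value lies within the cutoffs.

0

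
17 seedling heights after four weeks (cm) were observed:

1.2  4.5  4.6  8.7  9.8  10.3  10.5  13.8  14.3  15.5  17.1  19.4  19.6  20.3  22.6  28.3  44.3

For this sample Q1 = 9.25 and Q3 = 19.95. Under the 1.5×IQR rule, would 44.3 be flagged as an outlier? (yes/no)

yes

IQR = Q3 − Q1 = 19.95 − 9.25 = 10.70.
Lower fence = Q1 − 1.5·IQR = 9.25 − 16.05 = -6.80.
Upper fence = Q3 + 1.5·IQR = 19.95 + 16.05 = 36.00.
44.3 lies above the upper fence.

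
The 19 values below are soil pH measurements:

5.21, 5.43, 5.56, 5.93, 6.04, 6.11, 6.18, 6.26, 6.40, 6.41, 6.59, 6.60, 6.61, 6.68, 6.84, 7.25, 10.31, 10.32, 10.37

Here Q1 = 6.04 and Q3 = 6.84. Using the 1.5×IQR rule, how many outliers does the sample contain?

3

IQR = 0.80; fences at 6.04 − 1.20 = 4.84 and 6.84 + 1.20 = 8.04.
Outside the cutoffs: 10.31, 10.32, 10.37.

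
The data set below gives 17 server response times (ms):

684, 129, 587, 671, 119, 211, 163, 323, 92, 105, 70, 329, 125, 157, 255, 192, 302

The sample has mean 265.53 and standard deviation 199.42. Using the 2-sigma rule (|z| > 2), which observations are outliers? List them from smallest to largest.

Cutoffs at x̄ ± 2s: 265.53 ± 2·199.42 = [-133.31, 664.37].
671: z = 2.03, |z| > 2 → outlier.
684: z = 2.10, |z| > 2 → outlier.
Every other value lies within [-133.31, 664.37].

671, 684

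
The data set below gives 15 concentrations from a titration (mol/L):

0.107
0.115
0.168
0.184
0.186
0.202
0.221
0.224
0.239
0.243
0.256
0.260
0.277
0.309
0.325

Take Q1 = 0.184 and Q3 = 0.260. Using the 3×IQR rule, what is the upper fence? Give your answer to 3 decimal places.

IQR = Q3 − Q1 = 0.260 − 0.184 = 0.076.
Lower fence = Q1 − 3·IQR = 0.184 − 0.228 = -0.044.
Upper fence = Q3 + 3·IQR = 0.260 + 0.228 = 0.488.

0.488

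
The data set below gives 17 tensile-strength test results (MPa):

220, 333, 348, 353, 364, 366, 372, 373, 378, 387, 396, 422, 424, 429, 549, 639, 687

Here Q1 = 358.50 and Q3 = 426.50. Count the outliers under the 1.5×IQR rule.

IQR = 68.00; fences at 358.50 − 102.00 = 256.50 and 426.50 + 102.00 = 528.50.
Outside the cutoffs: 220, 549, 639, 687.

4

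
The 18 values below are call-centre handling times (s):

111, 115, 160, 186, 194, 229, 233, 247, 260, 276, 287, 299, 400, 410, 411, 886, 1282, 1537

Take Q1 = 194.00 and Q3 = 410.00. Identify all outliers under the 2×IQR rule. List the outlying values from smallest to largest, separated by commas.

IQR = Q3 − Q1 = 410.00 − 194.00 = 216.00.
Lower fence = Q1 − 2·IQR = 194.00 − 432.00 = -238.00.
Upper fence = Q3 + 2·IQR = 410.00 + 432.00 = 842.00.
886 > 842.00 → outlier.
1282 > 842.00 → outlier.
1537 > 842.00 → outlier.
All remaining values lie within [-238.00, 842.00].

886, 1282, 1537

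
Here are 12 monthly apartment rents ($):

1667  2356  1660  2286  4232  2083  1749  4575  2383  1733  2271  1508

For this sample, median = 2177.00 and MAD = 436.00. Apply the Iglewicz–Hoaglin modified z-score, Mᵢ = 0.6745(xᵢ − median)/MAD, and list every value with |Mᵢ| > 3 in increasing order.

4232, 4575

|Mᵢ| > 3 ⇔ |xᵢ − 2177.00| > 3·436.00/0.6745 = 1939.21.
So outliers lie outside [237.79, 4116.21].
4232: M = 3.18 → outlier.
4575: M = 3.71 → outlier.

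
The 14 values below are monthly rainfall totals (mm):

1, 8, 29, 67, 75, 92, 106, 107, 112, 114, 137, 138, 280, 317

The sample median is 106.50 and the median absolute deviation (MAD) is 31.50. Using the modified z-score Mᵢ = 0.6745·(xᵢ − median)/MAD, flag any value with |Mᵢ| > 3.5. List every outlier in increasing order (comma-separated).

280, 317

|Mᵢ| > 3.5 ⇔ |xᵢ − 106.50| > 3.5·31.50/0.6745 = 163.45.
So outliers lie outside [-56.95, 269.95].
280: M = 3.72 → outlier.
317: M = 4.51 → outlier.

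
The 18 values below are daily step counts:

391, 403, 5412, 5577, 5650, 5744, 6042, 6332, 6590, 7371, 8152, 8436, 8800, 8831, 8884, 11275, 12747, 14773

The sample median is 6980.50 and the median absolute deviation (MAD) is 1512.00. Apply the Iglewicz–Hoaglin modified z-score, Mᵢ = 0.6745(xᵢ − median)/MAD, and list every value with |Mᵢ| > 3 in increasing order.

14773

|Mᵢ| > 3 ⇔ |xᵢ − 6980.50| > 3·1512.00/0.6745 = 6724.98.
So outliers lie outside [255.52, 13705.48].
14773: M = 3.48 → outlier.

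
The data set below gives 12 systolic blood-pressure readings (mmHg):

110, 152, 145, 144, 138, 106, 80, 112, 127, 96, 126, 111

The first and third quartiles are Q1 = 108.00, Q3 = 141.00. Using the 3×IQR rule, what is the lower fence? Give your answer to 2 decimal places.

IQR = Q3 − Q1 = 141.00 − 108.00 = 33.00.
Lower fence = Q1 − 3·IQR = 108.00 − 99.00 = 9.00.
Upper fence = Q3 + 3·IQR = 141.00 + 99.00 = 240.00.

9.00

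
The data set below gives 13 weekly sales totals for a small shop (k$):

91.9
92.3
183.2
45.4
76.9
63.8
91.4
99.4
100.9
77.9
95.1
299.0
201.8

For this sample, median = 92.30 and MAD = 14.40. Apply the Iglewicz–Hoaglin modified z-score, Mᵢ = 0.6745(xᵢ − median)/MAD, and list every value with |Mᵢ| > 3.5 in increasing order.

183.2, 201.8, 299.0

|Mᵢ| > 3.5 ⇔ |xᵢ − 92.30| > 3.5·14.40/0.6745 = 74.72.
So outliers lie outside [17.58, 167.02].
183.2: M = 4.26 → outlier.
201.8: M = 5.13 → outlier.
299.0: M = 9.68 → outlier.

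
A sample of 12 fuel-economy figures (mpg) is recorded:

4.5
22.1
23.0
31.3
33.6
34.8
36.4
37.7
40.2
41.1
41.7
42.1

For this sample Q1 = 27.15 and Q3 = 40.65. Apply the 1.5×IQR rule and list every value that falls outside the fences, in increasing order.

4.5

IQR = Q3 − Q1 = 40.65 − 27.15 = 13.50.
Lower fence = Q1 − 1.5·IQR = 27.15 − 20.25 = 6.90.
Upper fence = Q3 + 1.5·IQR = 40.65 + 20.25 = 60.90.
4.5 < 6.90 → outlier.
All remaining values lie within [6.90, 60.90].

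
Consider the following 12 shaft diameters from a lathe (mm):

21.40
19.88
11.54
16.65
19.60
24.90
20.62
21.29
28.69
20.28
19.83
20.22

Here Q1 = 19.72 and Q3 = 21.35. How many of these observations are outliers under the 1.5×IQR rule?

IQR = 1.63; fences at 19.72 − 2.445 = 17.275 and 21.35 + 2.445 = 23.795.
Outside the cutoffs: 11.54, 16.65, 24.90, 28.69.

4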